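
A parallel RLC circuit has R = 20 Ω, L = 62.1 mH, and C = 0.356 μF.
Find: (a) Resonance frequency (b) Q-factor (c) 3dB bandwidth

Step 1 — Resonance: ω₀ = 1/√(LC) = 1/√(0.0621·3.56e-07) = 6726 rad/s.
Step 2 — f₀ = ω₀/(2π) = 1070 Hz.
Step 3 — Parallel Q: Q = R/(ω₀L) = 20/(6726·0.0621) = 0.04789.
Step 4 — Bandwidth: Δω = ω₀/Q = 1.404e+05 rad/s; BW = Δω/(2π) = 2.235e+04 Hz.

(a) f₀ = 1070 Hz  (b) Q = 0.04789  (c) BW = 2.235e+04 Hz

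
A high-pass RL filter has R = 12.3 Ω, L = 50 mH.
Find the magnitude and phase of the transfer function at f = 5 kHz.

Step 1 — Angular frequency: ω = 2π·5000 = 3.142e+04 rad/s.
Step 2 — Transfer function: H(jω) = jωL/(R + jωL).
Step 3 — Numerator jωL = j·1571; denominator R + jωL = 12.3 + j1571.
Step 4 — H = 0.9999 + j0.00783.
Step 5 — Magnitude: |H| = 1 (-0.0 dB); phase: φ = 0.4°.

|H| = 1 (-0.0 dB), φ = 0.4°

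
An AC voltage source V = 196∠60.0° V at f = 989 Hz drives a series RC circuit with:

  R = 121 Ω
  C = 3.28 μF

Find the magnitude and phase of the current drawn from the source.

Step 1 — Angular frequency: ω = 2π·f = 2π·989 = 6214 rad/s.
Step 2 — Component impedances:
  R: Z = R = 121 Ω
  C: Z = 1/(jωC) = -j/(ω·C) = 0 - j49.06 Ω
Step 3 — Series combination: Z_total = R + C = 121 - j49.06 Ω = 130.6∠-22.1° Ω.
Step 4 — Source phasor: V = 196∠60.0° V = 98 + j169.7 V.
Step 5 — Ohm's law: I = V / Z_total = (98 + j169.7) / (121 - j49.06) = 0.2071 + j1.487 A.
Step 6 — Convert to polar: |I| = 1.501 A, ∠I = 82.1°.

I = 1.501∠82.1° A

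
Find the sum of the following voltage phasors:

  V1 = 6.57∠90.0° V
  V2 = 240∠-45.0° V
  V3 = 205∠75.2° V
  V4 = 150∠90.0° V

Step 1 — Convert each phasor to rectangular form:
  V1 = 6.57·(cos(90.0°) + j·sin(90.0°)) = 0 + j6.57 V
  V2 = 240·(cos(-45.0°) + j·sin(-45.0°)) = 169.7 - j169.7 V
  V3 = 205·(cos(75.2°) + j·sin(75.2°)) = 52.37 + j198.2 V
  V4 = 150·(cos(90.0°) + j·sin(90.0°)) = 0 + j150 V
Step 2 — Sum components: V_total = 222.1 + j185.1 V.
Step 3 — Convert to polar: |V_total| = 289.1 V, ∠V_total = 39.8°.

V_total = 289.1∠39.8° V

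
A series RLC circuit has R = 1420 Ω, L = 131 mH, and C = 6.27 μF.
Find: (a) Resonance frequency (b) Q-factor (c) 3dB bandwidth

Step 1 — Resonance condition Im(Z)=0 gives ω₀ = 1/√(LC).
Step 2 — ω₀ = 1/√(0.131·6.27e-06) = 1103 rad/s.
Step 3 — f₀ = ω₀/(2π) = 175.6 Hz.
Step 4 — Series Q: Q = ω₀L/R = 1103·0.131/1420 = 0.1018.
Step 5 — 3dB bandwidth: Δω = ω₀/Q = 1.084e+04 rad/s; BW = Δω/(2π) = 1725 Hz.

(a) f₀ = 175.6 Hz  (b) Q = 0.1018  (c) BW = 1725 Hz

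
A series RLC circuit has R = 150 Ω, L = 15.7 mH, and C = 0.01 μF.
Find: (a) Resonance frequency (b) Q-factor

Step 1 — Resonance condition Im(Z)=0 gives ω₀ = 1/√(LC).
Step 2 — ω₀ = 1/√(0.0157·1e-08) = 7.981e+04 rad/s.
Step 3 — f₀ = ω₀/(2π) = 1.27e+04 Hz.
Step 4 — Series Q: Q = ω₀L/R = 7.981e+04·0.0157/150 = 8.353.

(a) f₀ = 1.27e+04 Hz  (b) Q = 8.353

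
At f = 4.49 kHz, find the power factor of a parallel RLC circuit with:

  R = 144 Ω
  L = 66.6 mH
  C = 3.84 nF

Step 1 — Angular frequency: ω = 2π·f = 2π·4490 = 2.821e+04 rad/s.
Step 2 — Component impedances:
  R: Z = R = 144 Ω
  L: Z = jωL = j·2.821e+04·0.0666 = 0 + j1879 Ω
  C: Z = 1/(jωC) = -j/(ω·C) = 0 - j9231 Ω
Step 3 — Parallel combination: 1/Z_total = 1/R + 1/L + 1/C; Z_total = 143.5 + j8.757 Ω = 143.7∠3.5° Ω.
Step 4 — Power factor: PF = cos(φ) = Re(Z)/|Z| = 143.465/143.732 = 0.9981.
Step 5 — Type: Im(Z) = 8.757 ⇒ lagging (phase φ = 3.5°).

PF = 0.9981 (lagging, φ = 3.5°)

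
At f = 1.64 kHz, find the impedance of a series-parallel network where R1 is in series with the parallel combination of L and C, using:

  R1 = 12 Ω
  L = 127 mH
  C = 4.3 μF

Step 1 — Angular frequency: ω = 2π·f = 2π·1640 = 1.03e+04 rad/s.
Step 2 — Component impedances:
  R1: Z = R = 12 Ω
  L: Z = jωL = j·1.03e+04·0.127 = 0 + j1309 Ω
  C: Z = 1/(jωC) = -j/(ω·C) = 0 - j22.57 Ω
Step 3 — Parallel branch: L || C = 1/(1/L + 1/C) = 0 - j22.96 Ω.
Step 4 — Series with R1: Z_total = R1 + (L || C) = 12 - j22.96 Ω = 25.91∠-62.4° Ω.

Z = 12 - j22.96 Ω = 25.91∠-62.4° Ω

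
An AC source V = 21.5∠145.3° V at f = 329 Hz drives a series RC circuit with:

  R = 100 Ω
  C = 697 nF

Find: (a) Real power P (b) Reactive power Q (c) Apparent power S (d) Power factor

Step 1 — Angular frequency: ω = 2π·f = 2π·329 = 2067 rad/s.
Step 2 — Component impedances:
  R: Z = R = 100 Ω
  C: Z = 1/(jωC) = -j/(ω·C) = 0 - j694.1 Ω
Step 3 — Series combination: Z_total = R + C = 100 - j694.1 Ω = 701.2∠-81.8° Ω.
Step 4 — Source phasor: V = 21.5∠145.3° V = -17.68 + j12.24 V.
Step 5 — Current: I = V / Z = -0.02087 - j0.02246 A = 0.03066∠-132.9° A.
Step 6 — Complex power: S = V·I* = 0.09401 - j0.6525 VA.
Step 7 — Real power: P = Re(S) = 0.09401 W.
Step 8 — Reactive power: Q = Im(S) = -0.6525 VAR.
Step 9 — Apparent power: |S| = 0.6592 VA.
Step 10 — Power factor: PF = P/|S| = 0.1426 (leading).

(a) P = 0.09401 W  (b) Q = -0.6525 VAR  (c) S = 0.6592 VA  (d) PF = 0.1426 (leading)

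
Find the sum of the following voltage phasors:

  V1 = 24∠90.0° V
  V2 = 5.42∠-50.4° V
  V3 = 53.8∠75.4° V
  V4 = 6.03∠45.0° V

Step 1 — Convert each phasor to rectangular form:
  V1 = 24·(cos(90.0°) + j·sin(90.0°)) = 0 + j24 V
  V2 = 5.42·(cos(-50.4°) + j·sin(-50.4°)) = 3.455 - j4.176 V
  V3 = 53.8·(cos(75.4°) + j·sin(75.4°)) = 13.56 + j52.06 V
  V4 = 6.03·(cos(45.0°) + j·sin(45.0°)) = 4.264 + j4.264 V
Step 2 — Sum components: V_total = 21.28 + j76.15 V.
Step 3 — Convert to polar: |V_total| = 79.07 V, ∠V_total = 74.4°.

V_total = 79.07∠74.4° V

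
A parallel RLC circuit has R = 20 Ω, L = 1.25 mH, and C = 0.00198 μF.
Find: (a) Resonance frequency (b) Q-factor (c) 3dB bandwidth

Step 1 — Resonance: ω₀ = 1/√(LC) = 1/√(0.00125·1.98e-09) = 6.356e+05 rad/s.
Step 2 — f₀ = ω₀/(2π) = 1.012e+05 Hz.
Step 3 — Parallel Q: Q = R/(ω₀L) = 20/(6.356e+05·0.00125) = 0.02517.
Step 4 — Bandwidth: Δω = ω₀/Q = 2.525e+07 rad/s; BW = Δω/(2π) = 4.019e+06 Hz.

(a) f₀ = 1.012e+05 Hz  (b) Q = 0.02517  (c) BW = 4.019e+06 Hz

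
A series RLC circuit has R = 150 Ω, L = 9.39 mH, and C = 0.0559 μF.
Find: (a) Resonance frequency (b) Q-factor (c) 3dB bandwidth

Step 1 — Resonance: ω₀ = 1/√(LC) = 1/√(0.00939·5.59e-08) = 4.365e+04 rad/s.
Step 2 — f₀ = ω₀/(2π) = 6947 Hz.
Step 3 — Series Q: Q = ω₀L/R = 4.365e+04·0.00939/150 = 2.732.
Step 4 — Bandwidth: Δω = ω₀/Q = 1.597e+04 rad/s; BW = Δω/(2π) = 2542 Hz.

(a) f₀ = 6947 Hz  (b) Q = 2.732  (c) BW = 2542 Hz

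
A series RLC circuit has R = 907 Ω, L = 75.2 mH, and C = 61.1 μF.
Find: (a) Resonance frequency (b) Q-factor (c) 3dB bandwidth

Step 1 — Resonance: ω₀ = 1/√(LC) = 1/√(0.0752·6.11e-05) = 466.5 rad/s.
Step 2 — f₀ = ω₀/(2π) = 74.25 Hz.
Step 3 — Series Q: Q = ω₀L/R = 466.5·0.0752/907 = 0.03868.
Step 4 — Bandwidth: Δω = ω₀/Q = 1.206e+04 rad/s; BW = Δω/(2π) = 1920 Hz.

(a) f₀ = 74.25 Hz  (b) Q = 0.03868  (c) BW = 1920 Hz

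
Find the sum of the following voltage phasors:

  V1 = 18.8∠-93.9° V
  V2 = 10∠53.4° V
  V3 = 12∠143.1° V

Step 1 — Convert each phasor to rectangular form:
  V1 = 18.8·(cos(-93.9°) + j·sin(-93.9°)) = -1.279 - j18.76 V
  V2 = 10·(cos(53.4°) + j·sin(53.4°)) = 5.962 + j8.028 V
  V3 = 12·(cos(143.1°) + j·sin(143.1°)) = -9.596 + j7.205 V
Step 2 — Sum components: V_total = -4.913 - j3.523 V.
Step 3 — Convert to polar: |V_total| = 6.045 V, ∠V_total = -144.4°.

V_total = 6.045∠-144.4° V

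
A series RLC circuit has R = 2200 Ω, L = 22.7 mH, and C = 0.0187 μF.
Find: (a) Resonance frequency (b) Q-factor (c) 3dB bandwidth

Step 1 — Resonance condition Im(Z)=0 gives ω₀ = 1/√(LC).
Step 2 — ω₀ = 1/√(0.0227·1.87e-08) = 4.854e+04 rad/s.
Step 3 — f₀ = ω₀/(2π) = 7725 Hz.
Step 4 — Series Q: Q = ω₀L/R = 4.854e+04·0.0227/2200 = 0.5008.
Step 5 — 3dB bandwidth: Δω = ω₀/Q = 9.692e+04 rad/s; BW = Δω/(2π) = 1.542e+04 Hz.

(a) f₀ = 7725 Hz  (b) Q = 0.5008  (c) BW = 1.542e+04 Hz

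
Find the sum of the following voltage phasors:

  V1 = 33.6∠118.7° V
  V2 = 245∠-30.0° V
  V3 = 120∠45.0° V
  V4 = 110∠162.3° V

Step 1 — Convert each phasor to rectangular form:
  V1 = 33.6·(cos(118.7°) + j·sin(118.7°)) = -16.14 + j29.47 V
  V2 = 245·(cos(-30.0°) + j·sin(-30.0°)) = 212.2 - j122.5 V
  V3 = 120·(cos(45.0°) + j·sin(45.0°)) = 84.85 + j84.85 V
  V4 = 110·(cos(162.3°) + j·sin(162.3°)) = -104.8 + j33.44 V
Step 2 — Sum components: V_total = 176.1 + j25.27 V.
Step 3 — Convert to polar: |V_total| = 177.9 V, ∠V_total = 8.2°.

V_total = 177.9∠8.2° V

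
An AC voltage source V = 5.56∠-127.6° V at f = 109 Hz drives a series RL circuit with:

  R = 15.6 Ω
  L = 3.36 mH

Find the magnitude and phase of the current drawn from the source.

Step 1 — Angular frequency: ω = 2π·f = 2π·109 = 684.9 rad/s.
Step 2 — Component impedances:
  R: Z = R = 15.6 Ω
  L: Z = jωL = j·684.9·0.00336 = 0 + j2.301 Ω
Step 3 — Series combination: Z_total = R + L = 15.6 + j2.301 Ω = 15.77∠8.4° Ω.
Step 4 — Source phasor: V = 5.56∠-127.6° V = -3.392 - j4.405 V.
Step 5 — Ohm's law: I = V / Z_total = (-3.392 - j4.405) / (15.6 + j2.301) = -0.2536 - j0.245 A.
Step 6 — Convert to polar: |I| = 0.3526 A, ∠I = -136.0°.

I = 0.3526∠-136.0° A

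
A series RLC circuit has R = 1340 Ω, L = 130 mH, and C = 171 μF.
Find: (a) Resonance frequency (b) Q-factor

Step 1 — Resonance condition Im(Z)=0 gives ω₀ = 1/√(LC).
Step 2 — ω₀ = 1/√(0.13·0.000171) = 212.1 rad/s.
Step 3 — f₀ = ω₀/(2π) = 33.76 Hz.
Step 4 — Series Q: Q = ω₀L/R = 212.1·0.13/1340 = 0.02058.

(a) f₀ = 33.76 Hz  (b) Q = 0.02058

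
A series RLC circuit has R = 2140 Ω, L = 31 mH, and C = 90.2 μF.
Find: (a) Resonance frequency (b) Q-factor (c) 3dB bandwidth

Step 1 — Resonance: ω₀ = 1/√(LC) = 1/√(0.031·9.02e-05) = 598 rad/s.
Step 2 — f₀ = ω₀/(2π) = 95.18 Hz.
Step 3 — Series Q: Q = ω₀L/R = 598·0.031/2140 = 0.008663.
Step 4 — Bandwidth: Δω = ω₀/Q = 6.903e+04 rad/s; BW = Δω/(2π) = 1.099e+04 Hz.

(a) f₀ = 95.18 Hz  (b) Q = 0.008663  (c) BW = 1.099e+04 Hz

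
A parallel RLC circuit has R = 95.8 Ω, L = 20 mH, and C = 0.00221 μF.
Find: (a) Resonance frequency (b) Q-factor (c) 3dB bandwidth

Step 1 — Resonance: ω₀ = 1/√(LC) = 1/√(0.02·2.21e-09) = 1.504e+05 rad/s.
Step 2 — f₀ = ω₀/(2π) = 2.394e+04 Hz.
Step 3 — Parallel Q: Q = R/(ω₀L) = 95.8/(1.504e+05·0.02) = 0.03185.
Step 4 — Bandwidth: Δω = ω₀/Q = 4.723e+06 rad/s; BW = Δω/(2π) = 7.517e+05 Hz.

(a) f₀ = 2.394e+04 Hz  (b) Q = 0.03185  (c) BW = 7.517e+05 Hz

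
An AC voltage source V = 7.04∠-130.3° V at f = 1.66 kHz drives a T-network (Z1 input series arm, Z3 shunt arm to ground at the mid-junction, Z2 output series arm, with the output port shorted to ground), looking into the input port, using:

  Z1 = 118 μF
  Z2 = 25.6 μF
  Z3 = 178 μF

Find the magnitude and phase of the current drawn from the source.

Step 1 — Angular frequency: ω = 2π·f = 2π·1660 = 1.043e+04 rad/s.
Step 2 — Component impedances:
  Z1: Z = 1/(jωC) = -j/(ω·C) = 0 - j0.8125 Ω
  Z2: Z = 1/(jωC) = -j/(ω·C) = 0 - j3.745 Ω
  Z3: Z = 1/(jωC) = -j/(ω·C) = 0 - j0.5386 Ω
Step 3 — With the output port shorted to ground, the output series arm Z2 runs from the junction to ground; the shunt arm Z3 also runs from the junction to ground. They appear in parallel: Z3 || Z2 = 0 - j0.4709 Ω.
Step 4 — Series with input arm Z1: Z_in = Z1 + (Z3 || Z2) = 0 - j1.283 Ω = 1.283∠-90.0° Ω.
Step 5 — Source phasor: V = 7.04∠-130.3° V = -4.553 - j5.369 V.
Step 6 — Ohm's law: I = V / Z_total = (-4.553 - j5.369) / (0 - j1.283) = 4.184 - j3.548 A.
Step 7 — Convert to polar: |I| = 5.485 A, ∠I = -40.3°.

I = 5.485∠-40.3° A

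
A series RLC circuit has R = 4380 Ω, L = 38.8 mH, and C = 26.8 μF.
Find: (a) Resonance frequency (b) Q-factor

Step 1 — Resonance condition Im(Z)=0 gives ω₀ = 1/√(LC).
Step 2 — ω₀ = 1/√(0.0388·2.68e-05) = 980.7 rad/s.
Step 3 — f₀ = ω₀/(2π) = 156.1 Hz.
Step 4 — Series Q: Q = ω₀L/R = 980.7·0.0388/4380 = 0.008687.

(a) f₀ = 156.1 Hz  (b) Q = 0.008687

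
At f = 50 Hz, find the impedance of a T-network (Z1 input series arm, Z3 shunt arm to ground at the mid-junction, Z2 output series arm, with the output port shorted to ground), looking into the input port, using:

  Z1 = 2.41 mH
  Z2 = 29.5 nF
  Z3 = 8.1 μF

Step 1 — Angular frequency: ω = 2π·f = 2π·50 = 314.2 rad/s.
Step 2 — Component impedances:
  Z1: Z = jωL = j·314.2·0.00241 = 0 + j0.7571 Ω
  Z2: Z = 1/(jωC) = -j/(ω·C) = 0 - j1.079e+05 Ω
  Z3: Z = 1/(jωC) = -j/(ω·C) = 0 - j393 Ω
Step 3 — With the output port shorted to ground, the output series arm Z2 runs from the junction to ground; the shunt arm Z3 also runs from the junction to ground. They appear in parallel: Z3 || Z2 = 0 - j391.5 Ω.
Step 4 — Series with input arm Z1: Z_in = Z1 + (Z3 || Z2) = 0 - j390.8 Ω = 390.8∠-90.0° Ω.

Z = 0 - j390.8 Ω = 390.8∠-90.0° Ω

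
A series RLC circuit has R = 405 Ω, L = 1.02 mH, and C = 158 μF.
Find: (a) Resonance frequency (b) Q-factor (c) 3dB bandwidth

Step 1 — Resonance condition Im(Z)=0 gives ω₀ = 1/√(LC).
Step 2 — ω₀ = 1/√(0.00102·0.000158) = 2491 rad/s.
Step 3 — f₀ = ω₀/(2π) = 396.5 Hz.
Step 4 — Series Q: Q = ω₀L/R = 2491·0.00102/405 = 0.006274.
Step 5 — 3dB bandwidth: Δω = ω₀/Q = 3.971e+05 rad/s; BW = Δω/(2π) = 6.319e+04 Hz.

(a) f₀ = 396.5 Hz  (b) Q = 0.006274  (c) BW = 6.319e+04 Hz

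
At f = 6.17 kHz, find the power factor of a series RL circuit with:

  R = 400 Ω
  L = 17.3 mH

Step 1 — Angular frequency: ω = 2π·f = 2π·6170 = 3.877e+04 rad/s.
Step 2 — Component impedances:
  R: Z = R = 400 Ω
  L: Z = jωL = j·3.877e+04·0.0173 = 0 + j670.7 Ω
Step 3 — Series combination: Z_total = R + L = 400 + j670.7 Ω = 780.9∠59.2° Ω.
Step 4 — Power factor: PF = cos(φ) = Re(Z)/|Z| = 400/780.9 = 0.5122.
Step 5 — Type: Im(Z) = 670.7 ⇒ lagging (phase φ = 59.2°).

PF = 0.5122 (lagging, φ = 59.2°)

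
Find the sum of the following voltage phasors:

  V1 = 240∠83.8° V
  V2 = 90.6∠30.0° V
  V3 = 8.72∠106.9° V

Step 1 — Convert each phasor to rectangular form:
  V1 = 240·(cos(83.8°) + j·sin(83.8°)) = 25.92 + j238.6 V
  V2 = 90.6·(cos(30.0°) + j·sin(30.0°)) = 78.46 + j45.3 V
  V3 = 8.72·(cos(106.9°) + j·sin(106.9°)) = -2.535 + j8.343 V
Step 2 — Sum components: V_total = 101.8 + j292.2 V.
Step 3 — Convert to polar: |V_total| = 309.5 V, ∠V_total = 70.8°.

V_total = 309.5∠70.8° V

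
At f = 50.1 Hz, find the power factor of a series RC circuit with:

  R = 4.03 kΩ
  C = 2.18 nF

Step 1 — Angular frequency: ω = 2π·f = 2π·50.1 = 314.8 rad/s.
Step 2 — Component impedances:
  R: Z = R = 4030 Ω
  C: Z = 1/(jωC) = -j/(ω·C) = 0 - j1.457e+06 Ω
Step 3 — Series combination: Z_total = R + C = 4030 - j1.457e+06 Ω = 1.457e+06∠-89.8° Ω.
Step 4 — Power factor: PF = cos(φ) = Re(Z)/|Z| = 4030/1.457e+06 = 0.002766.
Step 5 — Type: Im(Z) = -1.457e+06 ⇒ leading (phase φ = -89.8°).

PF = 0.002766 (leading, φ = -89.8°)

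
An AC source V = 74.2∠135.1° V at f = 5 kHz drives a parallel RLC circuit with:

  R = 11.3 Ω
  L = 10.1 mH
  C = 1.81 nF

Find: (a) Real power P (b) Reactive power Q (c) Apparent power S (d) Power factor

Step 1 — Angular frequency: ω = 2π·f = 2π·5000 = 3.142e+04 rad/s.
Step 2 — Component impedances:
  R: Z = R = 11.3 Ω
  L: Z = jωL = j·3.142e+04·0.0101 = 0 + j317.3 Ω
  C: Z = 1/(jωC) = -j/(ω·C) = 0 - j1.759e+04 Ω
Step 3 — Parallel combination: 1/Z_total = 1/R + 1/L + 1/C; Z_total = 11.29 + j0.3947 Ω = 11.29∠2.0° Ω.
Step 4 — Source phasor: V = 74.2∠135.1° V = -52.56 + j52.38 V.
Step 5 — Current: I = V / Z = -4.489 + j4.798 A = 6.57∠133.1° A.
Step 6 — Complex power: S = V·I* = 487.2 + j17.04 VA.
Step 7 — Real power: P = Re(S) = 487.2 W.
Step 8 — Reactive power: Q = Im(S) = 17.04 VAR.
Step 9 — Apparent power: |S| = 487.5 VA.
Step 10 — Power factor: PF = P/|S| = 0.9994 (lagging).

(a) P = 487.2 W  (b) Q = 17.04 VAR  (c) S = 487.5 VA  (d) PF = 0.9994 (lagging)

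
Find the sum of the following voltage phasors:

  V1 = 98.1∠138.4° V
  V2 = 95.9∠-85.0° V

Step 1 — Convert each phasor to rectangular form:
  V1 = 98.1·(cos(138.4°) + j·sin(138.4°)) = -73.36 + j65.13 V
  V2 = 95.9·(cos(-85.0°) + j·sin(-85.0°)) = 8.358 - j95.54 V
Step 2 — Sum components: V_total = -65 - j30.4 V.
Step 3 — Convert to polar: |V_total| = 71.76 V, ∠V_total = -154.9°.

V_total = 71.76∠-154.9° V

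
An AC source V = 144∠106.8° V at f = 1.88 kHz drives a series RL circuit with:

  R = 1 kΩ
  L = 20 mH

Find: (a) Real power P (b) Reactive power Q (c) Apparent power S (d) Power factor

Step 1 — Angular frequency: ω = 2π·f = 2π·1880 = 1.181e+04 rad/s.
Step 2 — Component impedances:
  R: Z = R = 1000 Ω
  L: Z = jωL = j·1.181e+04·0.02 = 0 + j236.2 Ω
Step 3 — Series combination: Z_total = R + L = 1000 + j236.2 Ω = 1028∠13.3° Ω.
Step 4 — Source phasor: V = 144∠106.8° V = -41.62 + j137.9 V.
Step 5 — Current: I = V / Z = -0.008574 + j0.1399 A = 0.1401∠93.5° A.
Step 6 — Complex power: S = V·I* = 19.64 + j4.64 VA.
Step 7 — Real power: P = Re(S) = 19.64 W.
Step 8 — Reactive power: Q = Im(S) = 4.64 VAR.
Step 9 — Apparent power: |S| = 20.18 VA.
Step 10 — Power factor: PF = P/|S| = 0.9732 (lagging).

(a) P = 19.64 W  (b) Q = 4.64 VAR  (c) S = 20.18 VA  (d) PF = 0.9732 (lagging)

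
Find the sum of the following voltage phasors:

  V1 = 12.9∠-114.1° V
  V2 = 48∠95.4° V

Step 1 — Convert each phasor to rectangular form:
  V1 = 12.9·(cos(-114.1°) + j·sin(-114.1°)) = -5.267 - j11.78 V
  V2 = 48·(cos(95.4°) + j·sin(95.4°)) = -4.517 + j47.79 V
Step 2 — Sum components: V_total = -9.785 + j36.01 V.
Step 3 — Convert to polar: |V_total| = 37.32 V, ∠V_total = 105.2°.

V_total = 37.32∠105.2° V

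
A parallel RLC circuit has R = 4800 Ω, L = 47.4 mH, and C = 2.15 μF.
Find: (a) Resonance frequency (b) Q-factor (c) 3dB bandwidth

Step 1 — Resonance: ω₀ = 1/√(LC) = 1/√(0.0474·2.15e-06) = 3133 rad/s.
Step 2 — f₀ = ω₀/(2π) = 498.6 Hz.
Step 3 — Parallel Q: Q = R/(ω₀L) = 4800/(3133·0.0474) = 32.33.
Step 4 — Bandwidth: Δω = ω₀/Q = 96.9 rad/s; BW = Δω/(2π) = 15.42 Hz.

(a) f₀ = 498.6 Hz  (b) Q = 32.33  (c) BW = 15.42 Hz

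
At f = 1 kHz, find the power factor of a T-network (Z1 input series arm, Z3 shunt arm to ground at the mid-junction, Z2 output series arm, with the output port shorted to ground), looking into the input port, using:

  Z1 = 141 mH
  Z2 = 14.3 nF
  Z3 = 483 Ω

Step 1 — Angular frequency: ω = 2π·f = 2π·1000 = 6283 rad/s.
Step 2 — Component impedances:
  Z1: Z = jωL = j·6283·0.141 = 0 + j885.9 Ω
  Z2: Z = 1/(jωC) = -j/(ω·C) = 0 - j1.113e+04 Ω
  Z3: Z = R = 483 Ω
Step 3 — With the output port shorted to ground, the output series arm Z2 runs from the junction to ground; the shunt arm Z3 also runs from the junction to ground. They appear in parallel: Z3 || Z2 = 482.1 - j20.92 Ω.
Step 4 — Series with input arm Z1: Z_in = Z1 + (Z3 || Z2) = 482.1 + j865 Ω = 990.3∠60.9° Ω.
Step 5 — Power factor: PF = cos(φ) = Re(Z)/|Z| = 482.1/990.3 = 0.4868.
Step 6 — Type: Im(Z) = 865 ⇒ lagging (phase φ = 60.9°).

PF = 0.4868 (lagging, φ = 60.9°)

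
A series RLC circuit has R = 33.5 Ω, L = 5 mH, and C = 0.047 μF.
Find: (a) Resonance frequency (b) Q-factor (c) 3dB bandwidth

Step 1 — Resonance condition Im(Z)=0 gives ω₀ = 1/√(LC).
Step 2 — ω₀ = 1/√(0.005·4.7e-08) = 6.523e+04 rad/s.
Step 3 — f₀ = ω₀/(2π) = 1.038e+04 Hz.
Step 4 — Series Q: Q = ω₀L/R = 6.523e+04·0.005/33.5 = 9.736.
Step 5 — 3dB bandwidth: Δω = ω₀/Q = 6700 rad/s; BW = Δω/(2π) = 1066 Hz.

(a) f₀ = 1.038e+04 Hz  (b) Q = 9.736  (c) BW = 1066 Hz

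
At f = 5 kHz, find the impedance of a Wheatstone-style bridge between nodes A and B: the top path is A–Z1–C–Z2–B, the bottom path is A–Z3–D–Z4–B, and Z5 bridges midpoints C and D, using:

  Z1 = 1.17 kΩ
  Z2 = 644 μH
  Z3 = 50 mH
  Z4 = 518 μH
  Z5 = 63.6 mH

Step 1 — Angular frequency: ω = 2π·f = 2π·5000 = 3.142e+04 rad/s.
Step 2 — Component impedances:
  Z1: Z = R = 1170 Ω
  Z2: Z = jωL = j·3.142e+04·0.000644 = 0 + j20.23 Ω
  Z3: Z = jωL = j·3.142e+04·0.05 = 0 + j1571 Ω
  Z4: Z = jωL = j·3.142e+04·0.000518 = 0 + j16.27 Ω
  Z5: Z = jωL = j·3.142e+04·0.0636 = 0 + j1998 Ω
Step 3 — Bridge requires nodal analysis (the Z5 bridge couples midpoints C and D, so the two paths cannot be reduced to a simple series/parallel combination). Setting node B to ground and injecting 1 A at node A, the 3-node admittance system at A, C, D solves to V_A = Z_AB = 745.8 + j562.9 Ω = 934.3∠37.0° Ω.

Z = 745.8 + j562.9 Ω = 934.3∠37.0° Ω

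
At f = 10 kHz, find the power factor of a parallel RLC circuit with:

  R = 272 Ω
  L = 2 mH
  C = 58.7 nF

Step 1 — Angular frequency: ω = 2π·f = 2π·1e+04 = 6.283e+04 rad/s.
Step 2 — Component impedances:
  R: Z = R = 272 Ω
  L: Z = jωL = j·6.283e+04·0.002 = 0 + j125.7 Ω
  C: Z = 1/(jωC) = -j/(ω·C) = 0 - j271.1 Ω
Step 3 — Parallel combination: 1/Z_total = 1/R + 1/L + 1/C; Z_total = 115.8 + j134.5 Ω = 177.5∠49.3° Ω.
Step 4 — Power factor: PF = cos(φ) = Re(Z)/|Z| = 115.81/177.48 = 0.6525.
Step 5 — Type: Im(Z) = 134.5 ⇒ lagging (phase φ = 49.3°).

PF = 0.6525 (lagging, φ = 49.3°)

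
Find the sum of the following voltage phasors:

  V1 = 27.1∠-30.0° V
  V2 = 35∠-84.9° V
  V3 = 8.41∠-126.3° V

Step 1 — Convert each phasor to rectangular form:
  V1 = 27.1·(cos(-30.0°) + j·sin(-30.0°)) = 23.47 - j13.55 V
  V2 = 35·(cos(-84.9°) + j·sin(-84.9°)) = 3.111 - j34.86 V
  V3 = 8.41·(cos(-126.3°) + j·sin(-126.3°)) = -4.979 - j6.778 V
Step 2 — Sum components: V_total = 21.6 - j55.19 V.
Step 3 — Convert to polar: |V_total| = 59.27 V, ∠V_total = -68.6°.

V_total = 59.27∠-68.6° V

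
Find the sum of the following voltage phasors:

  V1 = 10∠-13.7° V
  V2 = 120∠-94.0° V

Step 1 — Convert each phasor to rectangular form:
  V1 = 10·(cos(-13.7°) + j·sin(-13.7°)) = 9.715 - j2.368 V
  V2 = 120·(cos(-94.0°) + j·sin(-94.0°)) = -8.371 - j119.7 V
Step 2 — Sum components: V_total = 1.345 - j122.1 V.
Step 3 — Convert to polar: |V_total| = 122.1 V, ∠V_total = -89.4°.

V_total = 122.1∠-89.4° V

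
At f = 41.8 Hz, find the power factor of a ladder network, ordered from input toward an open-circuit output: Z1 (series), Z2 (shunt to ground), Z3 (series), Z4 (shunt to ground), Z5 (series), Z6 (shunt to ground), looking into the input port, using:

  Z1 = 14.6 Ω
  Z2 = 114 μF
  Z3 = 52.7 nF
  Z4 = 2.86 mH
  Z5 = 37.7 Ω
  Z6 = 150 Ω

Step 1 — Angular frequency: ω = 2π·f = 2π·41.8 = 262.6 rad/s.
Step 2 — Component impedances:
  Z1: Z = R = 14.6 Ω
  Z2: Z = 1/(jωC) = -j/(ω·C) = 0 - j33.4 Ω
  Z3: Z = 1/(jωC) = -j/(ω·C) = 0 - j7.225e+04 Ω
  Z4: Z = jωL = j·262.6·0.00286 = 0 + j0.7511 Ω
  Z5: Z = R = 37.7 Ω
  Z6: Z = R = 150 Ω
Step 3 — Ladder network (open output): work backward from the far end, alternating series and parallel combinations. Z_in = 14.6 - j33.38 Ω = 36.44∠-66.4° Ω.
Step 4 — Power factor: PF = cos(φ) = Re(Z)/|Z| = 14.6/36.44 = 0.4007.
Step 5 — Type: Im(Z) = -33.38 ⇒ leading (phase φ = -66.4°).

PF = 0.4007 (leading, φ = -66.4°)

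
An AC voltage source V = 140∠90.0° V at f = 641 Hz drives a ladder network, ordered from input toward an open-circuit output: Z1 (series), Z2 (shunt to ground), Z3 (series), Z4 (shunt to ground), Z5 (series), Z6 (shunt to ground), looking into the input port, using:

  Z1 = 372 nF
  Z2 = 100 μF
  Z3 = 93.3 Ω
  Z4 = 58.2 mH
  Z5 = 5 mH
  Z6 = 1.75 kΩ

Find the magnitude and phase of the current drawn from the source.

Step 1 — Angular frequency: ω = 2π·f = 2π·641 = 4028 rad/s.
Step 2 — Component impedances:
  Z1: Z = 1/(jωC) = -j/(ω·C) = 0 - j667.5 Ω
  Z2: Z = 1/(jωC) = -j/(ω·C) = 0 - j2.483 Ω
  Z3: Z = R = 93.3 Ω
  Z4: Z = jωL = j·4028·0.0582 = 0 + j234.4 Ω
  Z5: Z = jωL = j·4028·0.005 = 0 + j20.14 Ω
  Z6: Z = R = 1750 Ω
Step 3 — Ladder network (open output): work backward from the far end, alternating series and parallel combinations. Z_in = 0.01139 - j670 Ω = 670∠-90.0° Ω.
Step 4 — Source phasor: V = 140∠90.0° V = 0 + j140 V.
Step 5 — Ohm's law: I = V / Z_total = (0 + j140) / (0.01139 - j670) = -0.209 + j3.554e-06 A.
Step 6 — Convert to polar: |I| = 0.209 A, ∠I = 180.0°.

I = 0.209∠180.0° A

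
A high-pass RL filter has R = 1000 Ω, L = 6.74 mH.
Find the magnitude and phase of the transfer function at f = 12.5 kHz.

Step 1 — Angular frequency: ω = 2π·1.25e+04 = 7.854e+04 rad/s.
Step 2 — Transfer function: H(jω) = jωL/(R + jωL).
Step 3 — Numerator jωL = j·529.4; denominator R + jωL = 1000 + j529.4.
Step 4 — H = 0.2189 + j0.4135.
Step 5 — Magnitude: |H| = 0.4679 (-6.6 dB); phase: φ = 62.1°.

|H| = 0.4679 (-6.6 dB), φ = 62.1°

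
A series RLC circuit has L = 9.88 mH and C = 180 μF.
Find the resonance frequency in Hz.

Step 1 — Resonance condition Im(Z)=0 gives ω₀ = 1/√(LC).
Step 2 — ω₀ = 1/√(0.00988·0.00018) = 749.9 rad/s.
Step 3 — f₀ = ω₀/(2π) = 119.3 Hz.

f₀ = 119.3 Hz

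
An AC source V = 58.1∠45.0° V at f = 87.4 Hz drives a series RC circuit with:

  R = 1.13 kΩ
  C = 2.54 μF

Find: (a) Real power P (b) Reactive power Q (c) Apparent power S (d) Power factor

Step 1 — Angular frequency: ω = 2π·f = 2π·87.4 = 549.2 rad/s.
Step 2 — Component impedances:
  R: Z = R = 1130 Ω
  C: Z = 1/(jωC) = -j/(ω·C) = 0 - j716.9 Ω
Step 3 — Series combination: Z_total = R + C = 1130 - j716.9 Ω = 1338∠-32.4° Ω.
Step 4 — Source phasor: V = 58.1∠45.0° V = 41.08 + j41.08 V.
Step 5 — Current: I = V / Z = 0.009476 + j0.04237 A = 0.04342∠77.4° A.
Step 6 — Complex power: S = V·I* = 2.13 - j1.351 VA.
Step 7 — Real power: P = Re(S) = 2.13 W.
Step 8 — Reactive power: Q = Im(S) = -1.351 VAR.
Step 9 — Apparent power: |S| = 2.522 VA.
Step 10 — Power factor: PF = P/|S| = 0.8444 (leading).

(a) P = 2.13 W  (b) Q = -1.351 VAR  (c) S = 2.522 VA  (d) PF = 0.8444 (leading)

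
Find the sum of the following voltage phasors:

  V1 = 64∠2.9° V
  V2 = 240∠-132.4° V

Step 1 — Convert each phasor to rectangular form:
  V1 = 64·(cos(2.9°) + j·sin(2.9°)) = 63.92 + j3.238 V
  V2 = 240·(cos(-132.4°) + j·sin(-132.4°)) = -161.8 - j177.2 V
Step 2 — Sum components: V_total = -97.91 - j174 V.
Step 3 — Convert to polar: |V_total| = 199.7 V, ∠V_total = -119.4°.

V_total = 199.7∠-119.4° V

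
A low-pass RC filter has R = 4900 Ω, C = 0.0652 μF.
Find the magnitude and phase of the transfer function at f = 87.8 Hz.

Step 1 — Angular frequency: ω = 2π·87.8 = 551.7 rad/s.
Step 2 — Transfer function: H(jω) = 1/(1 + jωRC).
Step 3 — Denominator: 1 + jωRC = 1 + j·551.7·4900·6.52e-08 = 1 + j0.1762.
Step 4 — H = 0.9699 - j0.1709.
Step 5 — Magnitude: |H| = 0.9848 (-0.1 dB); phase: φ = -10.0°.

|H| = 0.9848 (-0.1 dB), φ = -10.0°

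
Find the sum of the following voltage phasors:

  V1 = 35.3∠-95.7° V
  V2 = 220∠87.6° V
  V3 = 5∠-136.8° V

Step 1 — Convert each phasor to rectangular form:
  V1 = 35.3·(cos(-95.7°) + j·sin(-95.7°)) = -3.506 - j35.13 V
  V2 = 220·(cos(87.6°) + j·sin(87.6°)) = 9.213 + j219.8 V
  V3 = 5·(cos(-136.8°) + j·sin(-136.8°)) = -3.645 - j3.423 V
Step 2 — Sum components: V_total = 2.062 + j181.3 V.
Step 3 — Convert to polar: |V_total| = 181.3 V, ∠V_total = 89.3°.

V_total = 181.3∠89.3° V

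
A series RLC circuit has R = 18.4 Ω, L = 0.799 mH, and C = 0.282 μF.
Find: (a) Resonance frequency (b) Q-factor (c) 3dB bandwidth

Step 1 — Resonance: ω₀ = 1/√(LC) = 1/√(0.000799·2.82e-07) = 6.662e+04 rad/s.
Step 2 — f₀ = ω₀/(2π) = 1.06e+04 Hz.
Step 3 — Series Q: Q = ω₀L/R = 6.662e+04·0.000799/18.4 = 2.893.
Step 4 — Bandwidth: Δω = ω₀/Q = 2.303e+04 rad/s; BW = Δω/(2π) = 3665 Hz.

(a) f₀ = 1.06e+04 Hz  (b) Q = 2.893  (c) BW = 3665 Hz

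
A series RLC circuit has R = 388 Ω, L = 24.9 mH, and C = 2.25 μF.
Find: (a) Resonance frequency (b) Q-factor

Step 1 — Resonance condition Im(Z)=0 gives ω₀ = 1/√(LC).
Step 2 — ω₀ = 1/√(0.0249·2.25e-06) = 4225 rad/s.
Step 3 — f₀ = ω₀/(2π) = 672.4 Hz.
Step 4 — Series Q: Q = ω₀L/R = 4225·0.0249/388 = 0.2711.

(a) f₀ = 672.4 Hz  (b) Q = 0.2711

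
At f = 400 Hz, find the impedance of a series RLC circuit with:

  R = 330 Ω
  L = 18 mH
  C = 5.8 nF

Step 1 — Angular frequency: ω = 2π·f = 2π·400 = 2513 rad/s.
Step 2 — Component impedances:
  R: Z = R = 330 Ω
  L: Z = jωL = j·2513·0.018 = 0 + j45.24 Ω
  C: Z = 1/(jωC) = -j/(ω·C) = 0 - j6.86e+04 Ω
Step 3 — Series combination: Z_total = R + L + C = 330 - j6.856e+04 Ω = 6.856e+04∠-89.7° Ω.

Z = 330 - j6.856e+04 Ω = 6.856e+04∠-89.7° Ω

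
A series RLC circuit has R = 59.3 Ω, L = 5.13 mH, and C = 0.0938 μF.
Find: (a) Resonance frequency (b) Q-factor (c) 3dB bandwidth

Step 1 — Resonance: ω₀ = 1/√(LC) = 1/√(0.00513·9.38e-08) = 4.559e+04 rad/s.
Step 2 — f₀ = ω₀/(2π) = 7255 Hz.
Step 3 — Series Q: Q = ω₀L/R = 4.559e+04·0.00513/59.3 = 3.944.
Step 4 — Bandwidth: Δω = ω₀/Q = 1.156e+04 rad/s; BW = Δω/(2π) = 1840 Hz.

(a) f₀ = 7255 Hz  (b) Q = 3.944  (c) BW = 1840 Hz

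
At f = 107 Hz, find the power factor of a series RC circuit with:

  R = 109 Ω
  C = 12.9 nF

Step 1 — Angular frequency: ω = 2π·f = 2π·107 = 672.3 rad/s.
Step 2 — Component impedances:
  R: Z = R = 109 Ω
  C: Z = 1/(jωC) = -j/(ω·C) = 0 - j1.153e+05 Ω
Step 3 — Series combination: Z_total = R + C = 109 - j1.153e+05 Ω = 1.153e+05∠-89.9° Ω.
Step 4 — Power factor: PF = cos(φ) = Re(Z)/|Z| = 109/115305 = 0.0009453.
Step 5 — Type: Im(Z) = -1.153e+05 ⇒ leading (phase φ = -89.9°).

PF = 0.0009453 (leading, φ = -89.9°)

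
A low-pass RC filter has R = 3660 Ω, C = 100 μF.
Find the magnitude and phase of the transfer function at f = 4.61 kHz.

Step 1 — Angular frequency: ω = 2π·4610 = 2.897e+04 rad/s.
Step 2 — Transfer function: H(jω) = 1/(1 + jωRC).
Step 3 — Denominator: 1 + jωRC = 1 + j·2.897e+04·3660·0.0001 = 1 + j1.06e+04.
Step 4 — H = 8.898e-09 - j9.433e-05.
Step 5 — Magnitude: |H| = 9.433e-05 (-80.5 dB); phase: φ = -90.0°.

|H| = 9.433e-05 (-80.5 dB), φ = -90.0°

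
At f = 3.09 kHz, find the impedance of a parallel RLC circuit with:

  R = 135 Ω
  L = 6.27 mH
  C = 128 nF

Step 1 — Angular frequency: ω = 2π·f = 2π·3090 = 1.942e+04 rad/s.
Step 2 — Component impedances:
  R: Z = R = 135 Ω
  L: Z = jωL = j·1.942e+04·0.00627 = 0 + j121.7 Ω
  C: Z = 1/(jωC) = -j/(ω·C) = 0 - j402.4 Ω
Step 3 — Parallel combination: 1/Z_total = 1/R + 1/L + 1/C; Z_total = 84.46 + j65.33 Ω = 106.8∠37.7° Ω.

Z = 84.46 + j65.33 Ω = 106.8∠37.7° Ω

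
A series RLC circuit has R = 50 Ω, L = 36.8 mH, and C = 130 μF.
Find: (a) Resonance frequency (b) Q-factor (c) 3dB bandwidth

Step 1 — Resonance: ω₀ = 1/√(LC) = 1/√(0.0368·0.00013) = 457.2 rad/s.
Step 2 — f₀ = ω₀/(2π) = 72.77 Hz.
Step 3 — Series Q: Q = ω₀L/R = 457.2·0.0368/50 = 0.3365.
Step 4 — Bandwidth: Δω = ω₀/Q = 1359 rad/s; BW = Δω/(2π) = 216.2 Hz.

(a) f₀ = 72.77 Hz  (b) Q = 0.3365  (c) BW = 216.2 Hz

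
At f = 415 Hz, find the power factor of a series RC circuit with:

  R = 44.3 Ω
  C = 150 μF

Step 1 — Angular frequency: ω = 2π·f = 2π·415 = 2608 rad/s.
Step 2 — Component impedances:
  R: Z = R = 44.3 Ω
  C: Z = 1/(jωC) = -j/(ω·C) = 0 - j2.557 Ω
Step 3 — Series combination: Z_total = R + C = 44.3 - j2.557 Ω = 44.37∠-3.3° Ω.
Step 4 — Power factor: PF = cos(φ) = Re(Z)/|Z| = 44.3/44.374 = 0.9983.
Step 5 — Type: Im(Z) = -2.557 ⇒ leading (phase φ = -3.3°).

PF = 0.9983 (leading, φ = -3.3°)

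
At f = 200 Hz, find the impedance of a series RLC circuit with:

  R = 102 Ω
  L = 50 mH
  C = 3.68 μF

Step 1 — Angular frequency: ω = 2π·f = 2π·200 = 1257 rad/s.
Step 2 — Component impedances:
  R: Z = R = 102 Ω
  L: Z = jωL = j·1257·0.05 = 0 + j62.83 Ω
  C: Z = 1/(jωC) = -j/(ω·C) = 0 - j216.2 Ω
Step 3 — Series combination: Z_total = R + L + C = 102 - j153.4 Ω = 184.2∠-56.4° Ω.

Z = 102 - j153.4 Ω = 184.2∠-56.4° Ω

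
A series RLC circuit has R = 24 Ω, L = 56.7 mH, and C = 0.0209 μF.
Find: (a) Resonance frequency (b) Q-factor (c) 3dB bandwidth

Step 1 — Resonance: ω₀ = 1/√(LC) = 1/√(0.0567·2.09e-08) = 2.905e+04 rad/s.
Step 2 — f₀ = ω₀/(2π) = 4623 Hz.
Step 3 — Series Q: Q = ω₀L/R = 2.905e+04·0.0567/24 = 68.63.
Step 4 — Bandwidth: Δω = ω₀/Q = 423.3 rad/s; BW = Δω/(2π) = 67.37 Hz.

(a) f₀ = 4623 Hz  (b) Q = 68.63  (c) BW = 67.37 Hz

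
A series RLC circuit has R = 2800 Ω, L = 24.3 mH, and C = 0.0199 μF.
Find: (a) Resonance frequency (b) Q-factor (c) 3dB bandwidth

Step 1 — Resonance: ω₀ = 1/√(LC) = 1/√(0.0243·1.99e-08) = 4.547e+04 rad/s.
Step 2 — f₀ = ω₀/(2π) = 7238 Hz.
Step 3 — Series Q: Q = ω₀L/R = 4.547e+04·0.0243/2800 = 0.3947.
Step 4 — Bandwidth: Δω = ω₀/Q = 1.152e+05 rad/s; BW = Δω/(2π) = 1.834e+04 Hz.

(a) f₀ = 7238 Hz  (b) Q = 0.3947  (c) BW = 1.834e+04 Hz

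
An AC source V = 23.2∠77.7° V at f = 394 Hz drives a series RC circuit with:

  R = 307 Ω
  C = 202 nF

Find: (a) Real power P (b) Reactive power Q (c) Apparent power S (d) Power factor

Step 1 — Angular frequency: ω = 2π·f = 2π·394 = 2476 rad/s.
Step 2 — Component impedances:
  R: Z = R = 307 Ω
  C: Z = 1/(jωC) = -j/(ω·C) = 0 - j2000 Ω
Step 3 — Series combination: Z_total = R + C = 307 - j2000 Ω = 2023∠-81.3° Ω.
Step 4 — Source phasor: V = 23.2∠77.7° V = 4.942 + j22.67 V.
Step 5 — Current: I = V / Z = -0.0107 + j0.004115 A = 0.01147∠159.0° A.
Step 6 — Complex power: S = V·I* = 0.04037 - j0.263 VA.
Step 7 — Real power: P = Re(S) = 0.04037 W.
Step 8 — Reactive power: Q = Im(S) = -0.263 VAR.
Step 9 — Apparent power: |S| = 0.266 VA.
Step 10 — Power factor: PF = P/|S| = 0.1517 (leading).

(a) P = 0.04037 W  (b) Q = -0.263 VAR  (c) S = 0.266 VA  (d) PF = 0.1517 (leading)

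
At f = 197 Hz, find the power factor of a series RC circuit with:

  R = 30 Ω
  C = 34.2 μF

Step 1 — Angular frequency: ω = 2π·f = 2π·197 = 1238 rad/s.
Step 2 — Component impedances:
  R: Z = R = 30 Ω
  C: Z = 1/(jωC) = -j/(ω·C) = 0 - j23.62 Ω
Step 3 — Series combination: Z_total = R + C = 30 - j23.62 Ω = 38.18∠-38.2° Ω.
Step 4 — Power factor: PF = cos(φ) = Re(Z)/|Z| = 30/38.184 = 0.7857.
Step 5 — Type: Im(Z) = -23.62 ⇒ leading (phase φ = -38.2°).

PF = 0.7857 (leading, φ = -38.2°)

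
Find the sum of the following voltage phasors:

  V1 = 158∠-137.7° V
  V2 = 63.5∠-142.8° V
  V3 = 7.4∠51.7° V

Step 1 — Convert each phasor to rectangular form:
  V1 = 158·(cos(-137.7°) + j·sin(-137.7°)) = -116.9 - j106.3 V
  V2 = 63.5·(cos(-142.8°) + j·sin(-142.8°)) = -50.58 - j38.39 V
  V3 = 7.4·(cos(51.7°) + j·sin(51.7°)) = 4.586 + j5.807 V
Step 2 — Sum components: V_total = -162.9 - j138.9 V.
Step 3 — Convert to polar: |V_total| = 214.1 V, ∠V_total = -139.5°.

V_total = 214.1∠-139.5° V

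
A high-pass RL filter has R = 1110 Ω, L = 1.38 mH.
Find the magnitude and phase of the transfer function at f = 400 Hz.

Step 1 — Angular frequency: ω = 2π·400 = 2513 rad/s.
Step 2 — Transfer function: H(jω) = jωL/(R + jωL).
Step 3 — Numerator jωL = j·3.468; denominator R + jωL = 1110 + j3.468.
Step 4 — H = 9.763e-06 + j0.003125.
Step 5 — Magnitude: |H| = 0.003125 (-50.1 dB); phase: φ = 89.8°.

|H| = 0.003125 (-50.1 dB), φ = 89.8°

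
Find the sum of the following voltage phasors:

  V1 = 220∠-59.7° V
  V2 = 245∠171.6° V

Step 1 — Convert each phasor to rectangular form:
  V1 = 220·(cos(-59.7°) + j·sin(-59.7°)) = 111 - j189.9 V
  V2 = 245·(cos(171.6°) + j·sin(171.6°)) = -242.4 + j35.79 V
Step 2 — Sum components: V_total = -131.4 - j154.2 V.
Step 3 — Convert to polar: |V_total| = 202.5 V, ∠V_total = -130.4°.

V_total = 202.5∠-130.4° V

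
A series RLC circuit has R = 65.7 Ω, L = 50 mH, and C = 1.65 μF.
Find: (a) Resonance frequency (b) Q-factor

Step 1 — Resonance condition Im(Z)=0 gives ω₀ = 1/√(LC).
Step 2 — ω₀ = 1/√(0.05·1.65e-06) = 3482 rad/s.
Step 3 — f₀ = ω₀/(2π) = 554.1 Hz.
Step 4 — Series Q: Q = ω₀L/R = 3482·0.05/65.7 = 2.65.

(a) f₀ = 554.1 Hz  (b) Q = 2.65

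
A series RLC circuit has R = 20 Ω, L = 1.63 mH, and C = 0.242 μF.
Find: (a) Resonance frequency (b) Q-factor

Step 1 — Resonance condition Im(Z)=0 gives ω₀ = 1/√(LC).
Step 2 — ω₀ = 1/√(0.00163·2.42e-07) = 5.035e+04 rad/s.
Step 3 — f₀ = ω₀/(2π) = 8013 Hz.
Step 4 — Series Q: Q = ω₀L/R = 5.035e+04·0.00163/20 = 4.104.

(a) f₀ = 8013 Hz  (b) Q = 4.104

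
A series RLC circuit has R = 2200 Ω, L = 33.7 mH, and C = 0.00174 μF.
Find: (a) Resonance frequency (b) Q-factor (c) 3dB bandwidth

Step 1 — Resonance: ω₀ = 1/√(LC) = 1/√(0.0337·1.74e-09) = 1.306e+05 rad/s.
Step 2 — f₀ = ω₀/(2π) = 2.078e+04 Hz.
Step 3 — Series Q: Q = ω₀L/R = 1.306e+05·0.0337/2200 = 2.
Step 4 — Bandwidth: Δω = ω₀/Q = 6.528e+04 rad/s; BW = Δω/(2π) = 1.039e+04 Hz.

(a) f₀ = 2.078e+04 Hz  (b) Q = 2  (c) BW = 1.039e+04 Hz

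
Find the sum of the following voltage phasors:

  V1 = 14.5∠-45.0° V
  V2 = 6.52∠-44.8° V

Step 1 — Convert each phasor to rectangular form:
  V1 = 14.5·(cos(-45.0°) + j·sin(-45.0°)) = 10.25 - j10.25 V
  V2 = 6.52·(cos(-44.8°) + j·sin(-44.8°)) = 4.626 - j4.594 V
Step 2 — Sum components: V_total = 14.88 - j14.85 V.
Step 3 — Convert to polar: |V_total| = 21.02 V, ∠V_total = -44.9°.

V_total = 21.02∠-44.9° V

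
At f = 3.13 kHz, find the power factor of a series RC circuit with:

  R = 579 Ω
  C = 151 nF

Step 1 — Angular frequency: ω = 2π·f = 2π·3130 = 1.967e+04 rad/s.
Step 2 — Component impedances:
  R: Z = R = 579 Ω
  C: Z = 1/(jωC) = -j/(ω·C) = 0 - j336.7 Ω
Step 3 — Series combination: Z_total = R + C = 579 - j336.7 Ω = 669.8∠-30.2° Ω.
Step 4 — Power factor: PF = cos(φ) = Re(Z)/|Z| = 579/669.8 = 0.8644.
Step 5 — Type: Im(Z) = -336.7 ⇒ leading (phase φ = -30.2°).

PF = 0.8644 (leading, φ = -30.2°)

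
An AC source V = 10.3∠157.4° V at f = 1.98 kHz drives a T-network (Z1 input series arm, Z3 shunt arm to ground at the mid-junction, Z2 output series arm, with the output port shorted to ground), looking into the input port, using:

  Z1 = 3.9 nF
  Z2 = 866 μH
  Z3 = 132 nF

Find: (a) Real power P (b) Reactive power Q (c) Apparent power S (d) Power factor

Step 1 — Angular frequency: ω = 2π·f = 2π·1980 = 1.244e+04 rad/s.
Step 2 — Component impedances:
  Z1: Z = 1/(jωC) = -j/(ω·C) = 0 - j2.061e+04 Ω
  Z2: Z = jωL = j·1.244e+04·0.000866 = 0 + j10.77 Ω
  Z3: Z = 1/(jωC) = -j/(ω·C) = 0 - j608.9 Ω
Step 3 — With the output port shorted to ground, the output series arm Z2 runs from the junction to ground; the shunt arm Z3 also runs from the junction to ground. They appear in parallel: Z3 || Z2 = 0 + j10.97 Ω.
Step 4 — Series with input arm Z1: Z_in = Z1 + (Z3 || Z2) = 0 - j2.06e+04 Ω = 2.06e+04∠-90.0° Ω.
Step 5 — Source phasor: V = 10.3∠157.4° V = -9.509 + j3.958 V.
Step 6 — Current: I = V / Z = -0.0001922 - j0.0004616 A = 0.0005∠-112.6° A.
Step 7 — Complex power: S = V·I* = 0 - j0.00515 VA.
Step 8 — Real power: P = Re(S) = 0 W.
Step 9 — Reactive power: Q = Im(S) = -0.00515 VAR.
Step 10 — Apparent power: |S| = 0.00515 VA.
Step 11 — Power factor: PF = P/|S| = 0 (leading).

(a) P = 0 W  (b) Q = -0.00515 VAR  (c) S = 0.00515 VA  (d) PF = 0 (leading)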